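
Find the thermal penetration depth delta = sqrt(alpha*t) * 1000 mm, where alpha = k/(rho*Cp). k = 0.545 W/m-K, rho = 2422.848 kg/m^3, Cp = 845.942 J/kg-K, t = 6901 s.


alpha = 0.545 / (2422.848 * 845.942) = 2.6591e-07 m^2/s
alpha * t = 0.0018350
delta = sqrt(0.0018350) * 1000 = 42.837 mm

42.837 mm


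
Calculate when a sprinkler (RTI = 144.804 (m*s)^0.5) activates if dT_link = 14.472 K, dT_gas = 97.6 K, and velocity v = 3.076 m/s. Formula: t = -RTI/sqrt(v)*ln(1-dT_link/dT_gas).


dT_link/dT_gas = 0.14828
ln(1 - 0.14828) = -0.16050
t = -144.804 / sqrt(3.076) * -0.16050 = 13.251 s

13.251 s


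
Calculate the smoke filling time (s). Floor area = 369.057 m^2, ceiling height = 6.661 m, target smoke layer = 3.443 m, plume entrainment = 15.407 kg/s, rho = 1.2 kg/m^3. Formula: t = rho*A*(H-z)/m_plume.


H - z = 3.218 m
t = 1.2 * 369.057 * 3.218 / 15.407 = 92.500 s

92.500 s


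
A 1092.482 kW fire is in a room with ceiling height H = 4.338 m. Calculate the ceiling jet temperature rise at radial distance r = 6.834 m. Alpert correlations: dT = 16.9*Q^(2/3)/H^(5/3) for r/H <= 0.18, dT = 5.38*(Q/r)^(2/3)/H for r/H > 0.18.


r/H = 6.834 / 4.338 = 1.5754
r/H > 0.18, so dT = 5.38*(Q/r)^(2/3)/H
Q/r = 159.86
(Q/r)^(2/3) = 29.455
dT = 5.38 * 29.455 / 4.338 = 36.530 K

36.530 K


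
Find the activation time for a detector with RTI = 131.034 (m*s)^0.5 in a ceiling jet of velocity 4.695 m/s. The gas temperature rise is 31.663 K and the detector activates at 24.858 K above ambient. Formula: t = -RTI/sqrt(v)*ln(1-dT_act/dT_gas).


dT_act/dT_gas = 0.78508
ln(1 - 0.78508) = -1.5375
t = -131.034 / sqrt(4.695) * -1.5375 = 92.978 s

92.978 s


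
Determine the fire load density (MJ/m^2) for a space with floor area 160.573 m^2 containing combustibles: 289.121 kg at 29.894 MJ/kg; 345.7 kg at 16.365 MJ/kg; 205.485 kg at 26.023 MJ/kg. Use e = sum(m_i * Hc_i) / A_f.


Total energy = 289.121*29.894 + 345.7*16.365 + 205.485*26.023
= 8642.983 + 5657.380 + 5347.336
= 19647.70 MJ
e = 19647.70 / 160.573 = 122.36 MJ/m^2

122.36 MJ/m^2


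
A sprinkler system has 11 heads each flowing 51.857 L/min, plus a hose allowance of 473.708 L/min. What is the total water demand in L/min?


Sprinkler demand = 11 * 51.857 = 570.427 L/min
Total = 570.427 + 473.708 = 1044.135 L/min

1044.135 L/min


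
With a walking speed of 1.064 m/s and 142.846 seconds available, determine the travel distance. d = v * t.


d = 1.064 * 142.846 = 151.99 m

151.99 m


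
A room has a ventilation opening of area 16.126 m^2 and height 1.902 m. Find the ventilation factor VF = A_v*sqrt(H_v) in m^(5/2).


sqrt(H_v) = 1.3791
VF = 16.126 * 1.3791 = 22.240 m^(5/2)

22.240 m^(5/2)


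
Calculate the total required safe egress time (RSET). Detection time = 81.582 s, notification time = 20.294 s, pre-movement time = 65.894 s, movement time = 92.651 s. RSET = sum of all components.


Total = 81.582 + 20.294 + 65.894 + 92.651 = 260.421 s

260.421 s


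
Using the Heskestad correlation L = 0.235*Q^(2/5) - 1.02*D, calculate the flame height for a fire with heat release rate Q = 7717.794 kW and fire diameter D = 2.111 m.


Q^(2/5) = 35.892
0.235 * Q^(2/5) = 8.4346
1.02 * D = 2.1532
L = 6.2814 m

6.2814 m


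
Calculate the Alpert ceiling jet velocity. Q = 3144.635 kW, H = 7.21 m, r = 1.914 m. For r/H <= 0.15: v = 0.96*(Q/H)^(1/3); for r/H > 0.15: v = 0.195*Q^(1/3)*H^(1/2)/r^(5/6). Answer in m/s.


r/H = 1.914 / 7.21 = 0.26546
r/H > 0.15, so v = 0.195*Q^(1/3)*H^(1/2)/r^(5/6)
Q^(1/3) = 14.651
H^(1/2) = 2.6851
r^(5/6) = 1.7177
v = 0.195 * 14.651 * 2.6851 / 1.7177 = 4.4659 m/s

4.4659 m/s


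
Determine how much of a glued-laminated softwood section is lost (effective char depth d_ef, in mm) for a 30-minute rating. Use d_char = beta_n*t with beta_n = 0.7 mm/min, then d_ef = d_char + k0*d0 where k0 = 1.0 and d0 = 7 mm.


d_char = 0.7 * 30 = 21 mm
d_ef = 21 + 1.0*7 = 28 mm

28 mm


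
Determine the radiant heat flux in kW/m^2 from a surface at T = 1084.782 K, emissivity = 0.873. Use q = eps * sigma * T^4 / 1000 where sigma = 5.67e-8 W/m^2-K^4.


T^4 = 1.3847e+12
q = 0.873 * 5.67e-8 * 1.3847e+12 / 1000 = 68.544 kW/m^2

68.544 kW/m^2


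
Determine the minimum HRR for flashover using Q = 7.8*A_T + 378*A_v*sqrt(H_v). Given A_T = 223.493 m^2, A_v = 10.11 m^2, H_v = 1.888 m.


7.8*A_T = 1743.2
sqrt(H_v) = 1.3740
378*A_v*sqrt(H_v) = 5251.0
Q = 1743.2 + 5251.0 = 6994.3 kW

6994.3 kW


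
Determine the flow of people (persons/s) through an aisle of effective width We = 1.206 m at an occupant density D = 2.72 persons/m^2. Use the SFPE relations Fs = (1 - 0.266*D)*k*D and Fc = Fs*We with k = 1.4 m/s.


1 - 0.266*D = 1 - 0.266*2.72 = 0.27648
Fs = 0.27648 * 1.4 * 2.72 = 1.0528 persons/(s*m)
Fc = 1.0528 * 1.206 = 1.2697 persons/s

1.2697 persons/s


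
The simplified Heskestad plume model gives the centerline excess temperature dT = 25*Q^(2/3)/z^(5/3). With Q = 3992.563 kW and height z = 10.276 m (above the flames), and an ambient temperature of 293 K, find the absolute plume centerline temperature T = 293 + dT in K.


Q^(2/3) = 251.67
z^(5/3) = 48.571
dT = 25 * 251.67 / 48.571 = 129.54 K
T = 293 + 129.54 = 422.54 K

422.54 K


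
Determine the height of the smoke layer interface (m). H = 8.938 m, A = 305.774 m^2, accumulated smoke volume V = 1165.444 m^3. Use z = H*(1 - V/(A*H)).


V/(A*H) = 0.42643
1 - 0.42643 = 0.57357
z = 8.938 * 0.57357 = 5.1265 m

5.1265 m


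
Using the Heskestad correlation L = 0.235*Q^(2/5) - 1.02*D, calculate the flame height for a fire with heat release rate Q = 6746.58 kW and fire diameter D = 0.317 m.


Q^(2/5) = 34.012
0.235 * Q^(2/5) = 7.9928
1.02 * D = 0.32334
L = 7.6695 m

7.6695 m


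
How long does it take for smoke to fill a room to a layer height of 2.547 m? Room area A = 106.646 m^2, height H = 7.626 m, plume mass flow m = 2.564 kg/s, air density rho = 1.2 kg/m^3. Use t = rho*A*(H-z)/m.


H - z = 5.079 m
t = 1.2 * 106.646 * 5.079 / 2.564 = 253.50 s

253.50 s


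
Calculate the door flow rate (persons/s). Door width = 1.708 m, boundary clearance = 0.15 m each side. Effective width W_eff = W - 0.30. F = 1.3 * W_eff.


W_eff = 1.708 - 0.30 = 1.408 m
F = 1.3 * 1.408 = 1.8304 persons/s

1.8304 persons/s


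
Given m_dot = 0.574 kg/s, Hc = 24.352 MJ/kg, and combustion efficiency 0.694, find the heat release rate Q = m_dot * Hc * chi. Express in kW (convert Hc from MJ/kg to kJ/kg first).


Hc = 24.352 MJ/kg = 24.352 * 1000 kJ/kg = 24352 kJ/kg
Q = 0.574 kg/s * 24352 kJ/kg * 0.694 = 9700.8 kW

9700.8 kW


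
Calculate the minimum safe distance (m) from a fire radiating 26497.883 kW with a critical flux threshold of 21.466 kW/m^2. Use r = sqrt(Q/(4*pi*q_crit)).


4*pi*q_crit = 269.75
Q/(4*pi*q_crit) = 98.231
r = sqrt(98.231) = 9.9112 m

9.9112 m


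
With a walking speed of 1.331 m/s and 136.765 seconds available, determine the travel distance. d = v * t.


d = 1.331 * 136.765 = 182.03 m

182.03 m


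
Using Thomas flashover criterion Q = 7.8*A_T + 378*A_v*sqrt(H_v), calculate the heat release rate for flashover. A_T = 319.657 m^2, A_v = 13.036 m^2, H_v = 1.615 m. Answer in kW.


7.8*A_T = 2493.3
sqrt(H_v) = 1.2708
378*A_v*sqrt(H_v) = 6262.1
Q = 2493.3 + 6262.1 = 8755.5 kW

8755.5 kW


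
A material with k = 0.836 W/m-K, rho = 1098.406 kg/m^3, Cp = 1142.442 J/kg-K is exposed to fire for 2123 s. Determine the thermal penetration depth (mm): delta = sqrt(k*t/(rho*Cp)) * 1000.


alpha = 0.836 / (1098.406 * 1142.442) = 6.6621e-07 m^2/s
alpha * t = 0.0014144
delta = sqrt(0.0014144) * 1000 = 37.608 mm

37.608 mm


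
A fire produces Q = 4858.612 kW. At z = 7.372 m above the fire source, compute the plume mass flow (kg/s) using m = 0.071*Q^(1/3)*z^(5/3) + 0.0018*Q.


Q^(1/3) = 16.937
z^(5/3) = 27.924
First term = 0.071 * 16.937 * 27.924 = 33.579
Second term = 0.0018 * 4858.612 = 8.7455
m = 42.325 kg/s

42.325 kg/s


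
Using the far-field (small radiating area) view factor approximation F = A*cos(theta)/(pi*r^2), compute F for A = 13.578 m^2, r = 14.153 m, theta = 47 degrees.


cos(47 deg) = 0.68200
pi*r^2 = 629.28
F = 13.578 * 0.68200 / 629.28 = 0.014715

0.014715


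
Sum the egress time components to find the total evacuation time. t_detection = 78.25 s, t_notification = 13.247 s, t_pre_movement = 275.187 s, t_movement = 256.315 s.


Total = 78.25 + 13.247 + 275.187 + 256.315 = 622.999 s

622.999 s


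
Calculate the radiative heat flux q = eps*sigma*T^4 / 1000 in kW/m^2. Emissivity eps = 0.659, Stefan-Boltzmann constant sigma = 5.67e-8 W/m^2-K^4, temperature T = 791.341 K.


T^4 = 3.9215e+11
q = 0.659 * 5.67e-8 * 3.9215e+11 / 1000 = 14.653 kW/m^2

14.653 kW/m^2


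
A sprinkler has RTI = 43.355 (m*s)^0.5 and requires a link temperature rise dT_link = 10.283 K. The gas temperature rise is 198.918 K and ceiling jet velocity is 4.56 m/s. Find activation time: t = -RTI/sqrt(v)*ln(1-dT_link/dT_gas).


dT_link/dT_gas = 0.051695
ln(1 - 0.051695) = -0.053079
t = -43.355 / sqrt(4.56) * -0.053079 = 1.0776 s

1.0776 s


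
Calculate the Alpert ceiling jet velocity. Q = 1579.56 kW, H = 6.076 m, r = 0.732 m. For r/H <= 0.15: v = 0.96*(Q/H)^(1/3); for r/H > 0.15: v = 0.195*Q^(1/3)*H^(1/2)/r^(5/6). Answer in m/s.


r/H = 0.732 / 6.076 = 0.12047
r/H <= 0.15, so v = 0.96*(Q/H)^(1/3)
Q/H = 259.97
(Q/H)^(1/3) = 6.3822
v = 0.96 * 6.3822 = 6.1269 m/s

6.1269 m/s


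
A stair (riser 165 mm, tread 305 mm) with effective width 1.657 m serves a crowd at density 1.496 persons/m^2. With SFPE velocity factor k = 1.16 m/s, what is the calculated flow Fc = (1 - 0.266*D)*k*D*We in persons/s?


1 - 0.266*D = 1 - 0.266*1.496 = 0.60206
Fs = 0.60206 * 1.16 * 1.496 = 1.0448 persons/(s*m)
Fc = 1.0448 * 1.657 = 1.7312 persons/s

1.7312 persons/s


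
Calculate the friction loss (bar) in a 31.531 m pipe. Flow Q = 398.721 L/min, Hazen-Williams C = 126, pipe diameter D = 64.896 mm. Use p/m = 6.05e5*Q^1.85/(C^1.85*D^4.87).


Q^1.85 = 64750
C^1.85 = 7685.7
D^4.87 = 6.6912e+08
p/m = 0.0076174 bar/m
p_total = 0.0076174 * 31.531 = 0.24018 bar

0.24018 bar


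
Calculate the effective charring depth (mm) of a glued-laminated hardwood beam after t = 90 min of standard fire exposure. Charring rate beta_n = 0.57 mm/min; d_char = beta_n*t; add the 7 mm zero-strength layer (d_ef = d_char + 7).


d_char = 0.57 * 90 = 51.3 mm
d_ef = 51.3 + 1.0*7 = 58.3 mm

58.3 mm


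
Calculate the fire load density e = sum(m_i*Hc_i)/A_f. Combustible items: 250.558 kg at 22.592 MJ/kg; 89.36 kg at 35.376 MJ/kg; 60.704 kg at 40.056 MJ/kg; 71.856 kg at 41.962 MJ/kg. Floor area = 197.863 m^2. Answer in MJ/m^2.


Total energy = 250.558*22.592 + 89.36*35.376 + 60.704*40.056 + 71.856*41.962
= 5660.606 + 3161.199 + 2431.559 + 3015.221
= 14268.59 MJ
e = 14268.59 / 197.863 = 72.113 MJ/m^2

72.113 MJ/m^2


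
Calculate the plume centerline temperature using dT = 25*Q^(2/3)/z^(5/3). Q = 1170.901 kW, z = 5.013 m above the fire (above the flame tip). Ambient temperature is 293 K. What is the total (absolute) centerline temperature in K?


Q^(2/3) = 111.09
z^(5/3) = 14.683
dT = 25 * 111.09 / 14.683 = 189.14 K
T = 293 + 189.14 = 482.14 K

482.14 K


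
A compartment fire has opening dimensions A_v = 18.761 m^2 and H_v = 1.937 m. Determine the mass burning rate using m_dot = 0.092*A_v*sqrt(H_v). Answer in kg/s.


sqrt(H_v) = 1.3918
m_dot = 0.092 * 18.761 * 1.3918 = 2.4022 kg/s

2.4022 kg/s


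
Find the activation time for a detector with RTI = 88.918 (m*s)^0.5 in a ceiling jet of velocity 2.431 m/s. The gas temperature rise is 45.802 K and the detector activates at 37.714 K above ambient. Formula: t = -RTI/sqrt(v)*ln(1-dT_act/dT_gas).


dT_act/dT_gas = 0.82341
ln(1 - 0.82341) = -1.7339
t = -88.918 / sqrt(2.431) * -1.7339 = 98.886 s

98.886 s


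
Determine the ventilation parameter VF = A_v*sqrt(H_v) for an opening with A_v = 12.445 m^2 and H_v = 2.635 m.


sqrt(H_v) = 1.6233
VF = 12.445 * 1.6233 = 20.202 m^(5/2)

20.202 m^(5/2)


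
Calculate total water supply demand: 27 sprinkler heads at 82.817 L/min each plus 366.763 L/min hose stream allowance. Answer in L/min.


Sprinkler demand = 27 * 82.817 = 2236.059 L/min
Total = 2236.059 + 366.763 = 2602.822 L/min

2602.822 L/min


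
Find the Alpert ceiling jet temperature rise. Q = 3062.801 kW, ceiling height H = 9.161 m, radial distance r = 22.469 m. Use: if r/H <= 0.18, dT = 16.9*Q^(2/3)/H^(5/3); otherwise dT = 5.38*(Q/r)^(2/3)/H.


r/H = 22.469 / 9.161 = 2.4527
r/H > 0.18, so dT = 5.38*(Q/r)^(2/3)/H
Q/r = 136.31
(Q/r)^(2/3) = 26.486
dT = 5.38 * 26.486 / 9.161 = 15.555 K

15.555 K


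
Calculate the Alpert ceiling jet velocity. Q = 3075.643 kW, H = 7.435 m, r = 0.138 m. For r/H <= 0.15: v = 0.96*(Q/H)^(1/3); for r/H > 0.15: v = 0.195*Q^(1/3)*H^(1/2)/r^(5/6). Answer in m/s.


r/H = 0.138 / 7.435 = 0.018561
r/H <= 0.15, so v = 0.96*(Q/H)^(1/3)
Q/H = 413.67
(Q/H)^(1/3) = 7.4511
v = 0.96 * 7.4511 = 7.1530 m/s

7.1530 m/s


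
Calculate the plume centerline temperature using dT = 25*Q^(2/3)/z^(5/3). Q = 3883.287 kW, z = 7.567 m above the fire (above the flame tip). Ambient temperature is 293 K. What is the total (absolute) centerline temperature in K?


Q^(2/3) = 247.06
z^(5/3) = 29.166
dT = 25 * 247.06 / 29.166 = 211.77 K
T = 293 + 211.77 = 504.77 K

504.77 K


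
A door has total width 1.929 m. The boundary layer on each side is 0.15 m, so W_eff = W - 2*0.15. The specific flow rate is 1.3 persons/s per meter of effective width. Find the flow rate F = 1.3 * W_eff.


W_eff = 1.929 - 0.30 = 1.629 m
F = 1.3 * 1.629 = 2.1177 persons/s

2.1177 persons/s


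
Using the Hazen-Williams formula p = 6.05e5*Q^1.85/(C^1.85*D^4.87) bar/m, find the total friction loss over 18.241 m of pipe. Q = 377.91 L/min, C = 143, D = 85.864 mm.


Q^1.85 = 58637
C^1.85 = 9713.4
D^4.87 = 2.6161e+09
p/m = 0.0013960 bar/m
p_total = 0.0013960 * 18.241 = 0.025465 bar

0.025465 bar


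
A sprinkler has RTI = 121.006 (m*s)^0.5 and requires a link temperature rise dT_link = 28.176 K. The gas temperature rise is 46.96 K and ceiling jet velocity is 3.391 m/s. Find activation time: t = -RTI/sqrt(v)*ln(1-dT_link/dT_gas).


dT_link/dT_gas = 0.6
ln(1 - 0.6) = -0.91629
t = -121.006 / sqrt(3.391) * -0.91629 = 60.211 s

60.211 s


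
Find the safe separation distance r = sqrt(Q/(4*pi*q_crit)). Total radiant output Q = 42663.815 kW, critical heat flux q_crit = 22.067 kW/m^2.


4*pi*q_crit = 277.30
Q/(4*pi*q_crit) = 153.85
r = sqrt(153.85) = 12.404 m

12.404 m


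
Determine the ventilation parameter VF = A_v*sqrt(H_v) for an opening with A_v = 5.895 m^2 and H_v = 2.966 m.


sqrt(H_v) = 1.7222
VF = 5.895 * 1.7222 = 10.152 m^(5/2)

10.152 m^(5/2)


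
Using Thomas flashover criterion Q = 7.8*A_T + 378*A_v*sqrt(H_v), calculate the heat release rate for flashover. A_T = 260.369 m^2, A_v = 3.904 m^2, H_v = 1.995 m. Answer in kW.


7.8*A_T = 2030.9
sqrt(H_v) = 1.4124
378*A_v*sqrt(H_v) = 2084.4
Q = 2030.9 + 2084.4 = 4115.2 kW

4115.2 kW


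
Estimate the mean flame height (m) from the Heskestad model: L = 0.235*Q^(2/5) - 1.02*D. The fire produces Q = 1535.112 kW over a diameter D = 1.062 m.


Q^(2/5) = 18.813
0.235 * Q^(2/5) = 4.4210
1.02 * D = 1.0832
L = 3.3378 m

3.3378 m


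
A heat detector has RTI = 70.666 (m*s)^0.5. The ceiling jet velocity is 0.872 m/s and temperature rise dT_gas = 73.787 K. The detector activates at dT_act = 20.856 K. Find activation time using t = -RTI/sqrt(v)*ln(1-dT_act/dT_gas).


dT_act/dT_gas = 0.28265
ln(1 - 0.28265) = -0.33219
t = -70.666 / sqrt(0.872) * -0.33219 = 25.139 s

25.139 s


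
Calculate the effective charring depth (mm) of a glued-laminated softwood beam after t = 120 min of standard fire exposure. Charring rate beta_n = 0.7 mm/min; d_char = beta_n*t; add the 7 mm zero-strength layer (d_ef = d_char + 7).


d_char = 0.7 * 120 = 84 mm
d_ef = 84 + 1.0*7 = 91 mm

91 mm


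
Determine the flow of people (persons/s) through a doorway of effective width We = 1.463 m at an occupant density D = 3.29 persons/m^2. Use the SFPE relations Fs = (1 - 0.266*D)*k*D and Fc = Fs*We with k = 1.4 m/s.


1 - 0.266*D = 1 - 0.266*3.29 = 0.12486
Fs = 0.12486 * 1.4 * 3.29 = 0.57511 persons/(s*m)
Fc = 0.57511 * 1.463 = 0.84138 persons/s

0.84138 persons/s


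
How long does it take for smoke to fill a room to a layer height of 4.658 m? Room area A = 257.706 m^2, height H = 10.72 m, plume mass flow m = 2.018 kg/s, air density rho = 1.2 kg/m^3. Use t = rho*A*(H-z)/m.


H - z = 6.062 m
t = 1.2 * 257.706 * 6.062 / 2.018 = 928.97 s

928.97 s


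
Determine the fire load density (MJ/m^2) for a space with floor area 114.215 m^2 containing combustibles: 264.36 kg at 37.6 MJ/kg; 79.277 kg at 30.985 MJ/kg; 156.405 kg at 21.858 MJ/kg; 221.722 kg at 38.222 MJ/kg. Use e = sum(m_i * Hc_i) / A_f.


Total energy = 264.36*37.6 + 79.277*30.985 + 156.405*21.858 + 221.722*38.222
= 9939.936 + 2456.398 + 3418.700 + 8474.658
= 24289.69 MJ
e = 24289.69 / 114.215 = 212.67 MJ/m^2

212.67 MJ/m^2


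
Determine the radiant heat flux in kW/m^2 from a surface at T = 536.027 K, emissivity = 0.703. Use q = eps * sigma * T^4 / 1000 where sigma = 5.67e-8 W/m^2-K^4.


T^4 = 8.2556e+10
q = 0.703 * 5.67e-8 * 8.2556e+10 / 1000 = 3.2907 kW/m^2

3.2907 kW/m^2


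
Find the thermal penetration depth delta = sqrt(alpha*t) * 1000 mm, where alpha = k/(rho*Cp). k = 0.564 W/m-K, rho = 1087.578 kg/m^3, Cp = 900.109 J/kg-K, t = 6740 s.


alpha = 0.564 / (1087.578 * 900.109) = 5.7613e-07 m^2/s
alpha * t = 0.0038831
delta = sqrt(0.0038831) * 1000 = 62.315 mm

62.315 mm


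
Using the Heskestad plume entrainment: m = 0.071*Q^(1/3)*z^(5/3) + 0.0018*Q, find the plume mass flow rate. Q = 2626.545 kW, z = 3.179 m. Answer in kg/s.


Q^(1/3) = 13.797
z^(5/3) = 6.8731
First term = 0.071 * 13.797 * 6.8731 = 6.7329
Second term = 0.0018 * 2626.545 = 4.7278
m = 11.461 kg/s

11.461 kg/s


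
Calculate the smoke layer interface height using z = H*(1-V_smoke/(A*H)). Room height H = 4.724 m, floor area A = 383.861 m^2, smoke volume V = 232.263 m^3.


V/(A*H) = 0.12808
1 - 0.12808 = 0.87192
z = 4.724 * 0.87192 = 4.1189 m

4.1189 m


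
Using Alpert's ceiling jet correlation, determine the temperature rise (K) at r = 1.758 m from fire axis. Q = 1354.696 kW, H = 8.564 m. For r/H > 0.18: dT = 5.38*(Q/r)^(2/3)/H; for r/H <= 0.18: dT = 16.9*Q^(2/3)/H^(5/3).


r/H = 1.758 / 8.564 = 0.20528
r/H > 0.18, so dT = 5.38*(Q/r)^(2/3)/H
Q/r = 770.59
(Q/r)^(2/3) = 84.052
dT = 5.38 * 84.052 / 8.564 = 52.802 K

52.802 K


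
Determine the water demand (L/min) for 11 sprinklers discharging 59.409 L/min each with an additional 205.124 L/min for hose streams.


Sprinkler demand = 11 * 59.409 = 653.499 L/min
Total = 653.499 + 205.124 = 858.623 L/min

858.623 L/min


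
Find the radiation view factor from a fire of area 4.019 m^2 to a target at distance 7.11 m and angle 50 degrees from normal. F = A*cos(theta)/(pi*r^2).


cos(50 deg) = 0.64279
pi*r^2 = 158.81
F = 4.019 * 0.64279 / 158.81 = 0.016267

0.016267


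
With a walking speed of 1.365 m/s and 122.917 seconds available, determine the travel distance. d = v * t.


d = 1.365 * 122.917 = 167.78 m

167.78 m


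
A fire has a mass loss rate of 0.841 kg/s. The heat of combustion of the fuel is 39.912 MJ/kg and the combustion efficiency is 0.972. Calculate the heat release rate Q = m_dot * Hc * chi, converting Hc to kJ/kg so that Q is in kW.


Hc = 39.912 MJ/kg = 39.912 * 1000 kJ/kg = 39912 kJ/kg
Q = 0.841 kg/s * 39912 kJ/kg * 0.972 = 32626 kW

32626 kW


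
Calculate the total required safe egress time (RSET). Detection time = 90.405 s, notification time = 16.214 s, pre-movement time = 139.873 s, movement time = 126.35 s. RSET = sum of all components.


Total = 90.405 + 16.214 + 139.873 + 126.35 = 372.842 s

372.842 s


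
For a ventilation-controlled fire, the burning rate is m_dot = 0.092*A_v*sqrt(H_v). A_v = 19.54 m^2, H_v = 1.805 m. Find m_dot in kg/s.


sqrt(H_v) = 1.3435
m_dot = 0.092 * 19.54 * 1.3435 = 2.4152 kg/s

2.4152 kg/s


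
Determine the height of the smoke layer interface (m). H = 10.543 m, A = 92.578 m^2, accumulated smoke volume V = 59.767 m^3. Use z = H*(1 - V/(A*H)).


V/(A*H) = 0.061234
1 - 0.061234 = 0.93877
z = 10.543 * 0.93877 = 9.8974 m

9.8974 m


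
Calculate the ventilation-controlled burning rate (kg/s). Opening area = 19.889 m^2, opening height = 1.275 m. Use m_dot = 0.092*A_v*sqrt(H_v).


sqrt(H_v) = 1.1292
m_dot = 0.092 * 19.889 * 1.1292 = 2.0661 kg/s

2.0661 kg/s


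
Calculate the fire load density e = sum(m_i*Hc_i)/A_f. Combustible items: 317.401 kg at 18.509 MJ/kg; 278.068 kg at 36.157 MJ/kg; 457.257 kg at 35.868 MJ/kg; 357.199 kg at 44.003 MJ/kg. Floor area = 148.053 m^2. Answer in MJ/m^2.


Total energy = 317.401*18.509 + 278.068*36.157 + 457.257*35.868 + 357.199*44.003
= 5874.775 + 10054.10 + 16400.89 + 15717.83
= 48047.60 MJ
e = 48047.60 / 148.053 = 324.53 MJ/m^2

324.53 MJ/m^2


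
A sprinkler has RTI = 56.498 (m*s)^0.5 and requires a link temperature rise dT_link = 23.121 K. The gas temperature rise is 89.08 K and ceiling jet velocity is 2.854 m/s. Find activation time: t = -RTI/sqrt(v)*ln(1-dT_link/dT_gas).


dT_link/dT_gas = 0.25955
ln(1 - 0.25955) = -0.30050
t = -56.498 / sqrt(2.854) * -0.30050 = 10.050 s

10.050 s


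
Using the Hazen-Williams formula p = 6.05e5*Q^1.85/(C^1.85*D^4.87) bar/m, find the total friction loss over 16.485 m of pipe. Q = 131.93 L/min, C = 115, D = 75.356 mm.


Q^1.85 = 8368.3
C^1.85 = 6490.7
D^4.87 = 1.3854e+09
p/m = 0.00056304 bar/m
p_total = 0.00056304 * 16.485 = 0.0092816 bar

0.0092816 bar


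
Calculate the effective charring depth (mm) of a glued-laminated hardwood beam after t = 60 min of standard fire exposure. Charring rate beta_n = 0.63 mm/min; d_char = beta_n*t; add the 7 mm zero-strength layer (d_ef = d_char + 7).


d_char = 0.63 * 60 = 37.8 mm
d_ef = 37.8 + 1.0*7 = 44.8 mm

44.8 mm


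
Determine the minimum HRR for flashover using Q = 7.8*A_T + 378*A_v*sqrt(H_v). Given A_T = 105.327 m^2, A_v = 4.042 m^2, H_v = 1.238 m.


7.8*A_T = 821.55
sqrt(H_v) = 1.1127
378*A_v*sqrt(H_v) = 1700.0
Q = 821.55 + 1700.0 = 2521.5 kW

2521.5 kW


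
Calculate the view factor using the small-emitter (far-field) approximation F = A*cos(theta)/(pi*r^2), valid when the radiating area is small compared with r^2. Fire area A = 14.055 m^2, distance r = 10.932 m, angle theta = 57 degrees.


cos(57 deg) = 0.54464
pi*r^2 = 375.45
F = 14.055 * 0.54464 / 375.45 = 0.020389

0.020389


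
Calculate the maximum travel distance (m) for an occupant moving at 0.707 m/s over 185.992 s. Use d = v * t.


d = 0.707 * 185.992 = 131.50 m

131.50 m


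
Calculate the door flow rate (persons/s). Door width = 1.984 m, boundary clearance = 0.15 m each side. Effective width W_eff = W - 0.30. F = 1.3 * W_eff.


W_eff = 1.984 - 0.30 = 1.684 m
F = 1.3 * 1.684 = 2.1892 persons/s

2.1892 persons/s


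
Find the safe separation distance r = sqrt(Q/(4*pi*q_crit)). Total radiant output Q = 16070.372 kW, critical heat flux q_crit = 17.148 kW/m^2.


4*pi*q_crit = 215.49
Q/(4*pi*q_crit) = 74.577
r = sqrt(74.577) = 8.6358 m

8.6358 m


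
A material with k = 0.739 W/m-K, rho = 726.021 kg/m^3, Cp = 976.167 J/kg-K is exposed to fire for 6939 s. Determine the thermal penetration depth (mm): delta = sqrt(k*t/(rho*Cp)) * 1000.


alpha = 0.739 / (726.021 * 976.167) = 1.0427e-06 m^2/s
alpha * t = 0.0072355
delta = sqrt(0.0072355) * 1000 = 85.062 mm

85.062 mm


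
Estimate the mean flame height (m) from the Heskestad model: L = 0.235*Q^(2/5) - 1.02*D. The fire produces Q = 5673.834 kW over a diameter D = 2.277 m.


Q^(2/5) = 31.736
0.235 * Q^(2/5) = 7.4579
1.02 * D = 2.3225
L = 5.1354 m

5.1354 m


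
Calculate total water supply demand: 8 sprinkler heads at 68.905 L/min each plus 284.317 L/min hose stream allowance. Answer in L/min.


Sprinkler demand = 8 * 68.905 = 551.24 L/min
Total = 551.24 + 284.317 = 835.557 L/min

835.557 L/min


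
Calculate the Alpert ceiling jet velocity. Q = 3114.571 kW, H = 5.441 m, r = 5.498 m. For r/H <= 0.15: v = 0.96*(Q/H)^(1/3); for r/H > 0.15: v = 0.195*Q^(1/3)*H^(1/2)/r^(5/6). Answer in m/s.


r/H = 5.498 / 5.441 = 1.0105
r/H > 0.15, so v = 0.195*Q^(1/3)*H^(1/2)/r^(5/6)
Q^(1/3) = 14.604
H^(1/2) = 2.3326
r^(5/6) = 4.1384
v = 0.195 * 14.604 * 2.3326 / 4.1384 = 1.6051 m/s

1.6051 m/s


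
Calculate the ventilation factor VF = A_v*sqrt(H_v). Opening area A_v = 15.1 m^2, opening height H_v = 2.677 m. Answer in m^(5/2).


sqrt(H_v) = 1.6362
VF = 15.1 * 1.6362 = 24.706 m^(5/2)

24.706 m^(5/2)


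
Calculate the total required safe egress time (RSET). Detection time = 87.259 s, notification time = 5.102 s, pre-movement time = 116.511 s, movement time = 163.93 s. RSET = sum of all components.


Total = 87.259 + 5.102 + 116.511 + 163.93 = 372.802 s

372.802 s


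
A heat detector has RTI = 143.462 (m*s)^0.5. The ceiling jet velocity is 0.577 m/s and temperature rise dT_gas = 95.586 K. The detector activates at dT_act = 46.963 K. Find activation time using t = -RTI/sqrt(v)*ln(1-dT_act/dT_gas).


dT_act/dT_gas = 0.49132
ln(1 - 0.49132) = -0.67593
t = -143.462 / sqrt(0.577) * -0.67593 = 127.66 s

127.66 s


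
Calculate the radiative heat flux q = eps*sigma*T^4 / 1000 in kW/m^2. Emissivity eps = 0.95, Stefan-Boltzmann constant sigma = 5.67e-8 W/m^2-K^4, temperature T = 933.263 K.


T^4 = 7.5861e+11
q = 0.95 * 5.67e-8 * 7.5861e+11 / 1000 = 40.862 kW/m^2

40.862 kW/m^2


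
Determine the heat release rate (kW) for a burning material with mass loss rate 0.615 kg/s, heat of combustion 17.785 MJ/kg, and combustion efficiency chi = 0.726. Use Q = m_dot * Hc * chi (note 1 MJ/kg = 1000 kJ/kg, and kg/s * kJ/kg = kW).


Hc = 17.785 MJ/kg = 17.785 * 1000 kJ/kg = 17785 kJ/kg
Q = 0.615 kg/s * 17785 kJ/kg * 0.726 = 7940.8 kW

7940.8 kW


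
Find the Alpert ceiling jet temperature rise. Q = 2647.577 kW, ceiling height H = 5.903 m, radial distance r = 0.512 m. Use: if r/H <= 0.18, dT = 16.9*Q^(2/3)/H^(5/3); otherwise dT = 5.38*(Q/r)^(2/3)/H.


r/H = 0.512 / 5.903 = 0.086736
r/H <= 0.18, so dT = 16.9*Q^(2/3)/H^(5/3)
Q^(2/3) = 191.38
H^(5/3) = 19.281
dT = 16.9 * 191.38 / 19.281 = 167.75 K

167.75 K


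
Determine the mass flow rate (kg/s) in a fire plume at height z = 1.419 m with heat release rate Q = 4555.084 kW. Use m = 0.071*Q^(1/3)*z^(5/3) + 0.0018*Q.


Q^(1/3) = 16.577
z^(5/3) = 1.7919
First term = 0.071 * 16.577 * 1.7919 = 2.1089
Second term = 0.0018 * 4555.084 = 8.1992
m = 10.308 kg/s

10.308 kg/s


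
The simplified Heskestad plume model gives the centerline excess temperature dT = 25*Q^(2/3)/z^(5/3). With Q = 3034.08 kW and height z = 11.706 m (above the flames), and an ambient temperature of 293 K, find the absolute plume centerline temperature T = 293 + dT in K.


Q^(2/3) = 209.58
z^(5/3) = 60.350
dT = 25 * 209.58 / 60.350 = 86.818 K
T = 293 + 86.818 = 379.82 K

379.82 K


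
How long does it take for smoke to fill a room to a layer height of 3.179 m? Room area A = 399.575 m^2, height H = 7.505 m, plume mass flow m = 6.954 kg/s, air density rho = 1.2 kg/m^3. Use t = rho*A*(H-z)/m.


H - z = 4.326 m
t = 1.2 * 399.575 * 4.326 / 6.954 = 298.28 s

298.28 s


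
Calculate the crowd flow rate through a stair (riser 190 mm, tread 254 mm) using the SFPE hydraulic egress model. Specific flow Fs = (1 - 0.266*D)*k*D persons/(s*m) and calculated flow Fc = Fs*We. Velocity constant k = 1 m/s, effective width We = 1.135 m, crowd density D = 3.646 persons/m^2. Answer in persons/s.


1 - 0.266*D = 1 - 0.266*3.646 = 0.030164
Fs = 0.030164 * 1 * 3.646 = 0.10998 persons/(s*m)
Fc = 0.10998 * 1.135 = 0.12482 persons/s

0.12482 persons/s


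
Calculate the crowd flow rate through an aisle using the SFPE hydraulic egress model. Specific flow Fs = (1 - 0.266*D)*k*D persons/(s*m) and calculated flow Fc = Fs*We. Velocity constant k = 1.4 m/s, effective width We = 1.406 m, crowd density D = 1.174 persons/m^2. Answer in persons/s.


1 - 0.266*D = 1 - 0.266*1.174 = 0.68772
Fs = 0.68772 * 1.4 * 1.174 = 1.1303 persons/(s*m)
Fc = 1.1303 * 1.406 = 1.5892 persons/s

1.5892 persons/s


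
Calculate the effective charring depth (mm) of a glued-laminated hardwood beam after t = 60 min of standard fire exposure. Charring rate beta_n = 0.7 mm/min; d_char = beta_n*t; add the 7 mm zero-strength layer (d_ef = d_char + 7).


d_char = 0.7 * 60 = 42 mm
d_ef = 42 + 1.0*7 = 49 mm

49 mm


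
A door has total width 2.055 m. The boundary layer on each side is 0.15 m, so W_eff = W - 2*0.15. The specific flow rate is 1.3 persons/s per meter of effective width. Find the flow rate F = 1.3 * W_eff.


W_eff = 2.055 - 0.30 = 1.755 m
F = 1.3 * 1.755 = 2.2815 persons/s

2.2815 persons/s


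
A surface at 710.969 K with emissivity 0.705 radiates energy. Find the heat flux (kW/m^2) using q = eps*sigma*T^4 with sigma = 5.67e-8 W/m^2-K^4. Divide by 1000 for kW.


T^4 = 2.5551e+11
q = 0.705 * 5.67e-8 * 2.5551e+11 / 1000 = 10.214 kW/m^2

10.214 kW/m^2


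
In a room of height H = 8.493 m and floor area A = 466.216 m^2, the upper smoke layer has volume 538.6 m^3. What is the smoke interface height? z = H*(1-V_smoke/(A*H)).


V/(A*H) = 0.13602
1 - 0.13602 = 0.86398
z = 8.493 * 0.86398 = 7.3377 m

7.3377 m


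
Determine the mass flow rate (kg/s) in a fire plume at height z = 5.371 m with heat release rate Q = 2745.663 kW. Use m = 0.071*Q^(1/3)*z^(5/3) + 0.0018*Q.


Q^(1/3) = 14.003
z^(5/3) = 16.472
First term = 0.071 * 14.003 * 16.472 = 16.377
Second term = 0.0018 * 2745.663 = 4.9422
m = 21.319 kg/s

21.319 kg/s


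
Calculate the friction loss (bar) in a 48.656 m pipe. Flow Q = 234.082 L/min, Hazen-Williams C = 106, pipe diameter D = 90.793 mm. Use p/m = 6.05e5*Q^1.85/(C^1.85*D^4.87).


Q^1.85 = 24173
C^1.85 = 5582.3
D^4.87 = 3.4333e+09
p/m = 0.00076305 bar/m
p_total = 0.00076305 * 48.656 = 0.037127 bar

0.037127 bar


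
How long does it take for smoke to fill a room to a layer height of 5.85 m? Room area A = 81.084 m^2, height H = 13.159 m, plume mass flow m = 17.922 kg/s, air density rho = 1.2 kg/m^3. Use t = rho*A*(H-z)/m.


H - z = 7.309 m
t = 1.2 * 81.084 * 7.309 / 17.922 = 39.681 s

39.681 s


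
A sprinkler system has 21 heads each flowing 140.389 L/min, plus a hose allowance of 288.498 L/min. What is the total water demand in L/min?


Sprinkler demand = 21 * 140.389 = 2948.169 L/min
Total = 2948.169 + 288.498 = 3236.667 L/min

3236.667 L/min


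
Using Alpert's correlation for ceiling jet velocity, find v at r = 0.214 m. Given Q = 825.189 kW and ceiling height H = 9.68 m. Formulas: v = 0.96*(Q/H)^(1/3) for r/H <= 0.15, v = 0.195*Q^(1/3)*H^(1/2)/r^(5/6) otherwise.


r/H = 0.214 / 9.68 = 0.022107
r/H <= 0.15, so v = 0.96*(Q/H)^(1/3)
Q/H = 85.247
(Q/H)^(1/3) = 4.4011
v = 0.96 * 4.4011 = 4.2250 m/s

4.2250 m/s


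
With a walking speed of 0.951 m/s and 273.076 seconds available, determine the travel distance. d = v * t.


d = 0.951 * 273.076 = 259.70 m

259.70 m


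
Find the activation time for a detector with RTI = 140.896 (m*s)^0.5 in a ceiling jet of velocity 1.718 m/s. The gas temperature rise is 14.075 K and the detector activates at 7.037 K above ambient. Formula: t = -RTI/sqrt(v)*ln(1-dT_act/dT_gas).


dT_act/dT_gas = 0.49996
ln(1 - 0.49996) = -0.69308
t = -140.896 / sqrt(1.718) * -0.69308 = 74.502 s

74.502 s


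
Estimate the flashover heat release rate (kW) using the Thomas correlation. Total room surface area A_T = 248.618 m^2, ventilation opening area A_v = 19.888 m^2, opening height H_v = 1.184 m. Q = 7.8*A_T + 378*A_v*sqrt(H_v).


7.8*A_T = 1939.2
sqrt(H_v) = 1.0881
378*A_v*sqrt(H_v) = 8180.1
Q = 1939.2 + 8180.1 = 10119 kW

10119 kW


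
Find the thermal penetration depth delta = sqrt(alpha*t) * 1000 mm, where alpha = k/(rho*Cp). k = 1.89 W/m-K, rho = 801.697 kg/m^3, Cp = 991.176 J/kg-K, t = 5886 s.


alpha = 1.89 / (801.697 * 991.176) = 2.3785e-06 m^2/s
alpha * t = 0.014000
delta = sqrt(0.014000) * 1000 = 118.32 mm

118.32 mm


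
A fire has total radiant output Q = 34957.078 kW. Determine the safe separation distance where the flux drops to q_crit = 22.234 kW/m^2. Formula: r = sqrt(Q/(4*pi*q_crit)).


4*pi*q_crit = 279.40
Q/(4*pi*q_crit) = 125.11
r = sqrt(125.11) = 11.185 m

11.185 m


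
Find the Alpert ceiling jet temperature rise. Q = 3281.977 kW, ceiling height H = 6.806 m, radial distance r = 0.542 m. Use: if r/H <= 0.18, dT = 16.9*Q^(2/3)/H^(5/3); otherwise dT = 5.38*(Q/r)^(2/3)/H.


r/H = 0.542 / 6.806 = 0.079636
r/H <= 0.18, so dT = 16.9*Q^(2/3)/H^(5/3)
Q^(2/3) = 220.85
H^(5/3) = 24.443
dT = 16.9 * 220.85 / 24.443 = 152.69 K

152.69 K


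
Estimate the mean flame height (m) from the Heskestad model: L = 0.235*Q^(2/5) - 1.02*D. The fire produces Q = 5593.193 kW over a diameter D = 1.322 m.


Q^(2/5) = 31.555
0.235 * Q^(2/5) = 7.4154
1.02 * D = 1.3484
L = 6.0669 m

6.0669 m


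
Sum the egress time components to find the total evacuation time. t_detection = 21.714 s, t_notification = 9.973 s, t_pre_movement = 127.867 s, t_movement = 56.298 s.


Total = 21.714 + 9.973 + 127.867 + 56.298 = 215.852 s

215.852 s


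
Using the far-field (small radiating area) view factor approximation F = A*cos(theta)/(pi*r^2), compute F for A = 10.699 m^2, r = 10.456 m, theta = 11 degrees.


cos(11 deg) = 0.98163
pi*r^2 = 343.46
F = 10.699 * 0.98163 / 343.46 = 0.030578

0.030578


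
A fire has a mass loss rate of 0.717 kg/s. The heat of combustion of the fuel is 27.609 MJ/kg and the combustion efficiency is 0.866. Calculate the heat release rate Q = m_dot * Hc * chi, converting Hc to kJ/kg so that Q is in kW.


Hc = 27.609 MJ/kg = 27.609 * 1000 kJ/kg = 27609 kJ/kg
Q = 0.717 kg/s * 27609 kJ/kg * 0.866 = 17143 kW

17143 kW


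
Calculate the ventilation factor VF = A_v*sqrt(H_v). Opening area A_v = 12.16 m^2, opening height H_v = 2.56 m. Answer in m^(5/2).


sqrt(H_v) = 1.6
VF = 12.16 * 1.6 = 19.456 m^(5/2)

19.456 m^(5/2)


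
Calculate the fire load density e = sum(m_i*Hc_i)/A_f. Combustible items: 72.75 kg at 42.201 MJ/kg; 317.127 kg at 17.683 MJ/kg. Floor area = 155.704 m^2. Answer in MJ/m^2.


Total energy = 72.75*42.201 + 317.127*17.683
= 3070.123 + 5607.757
= 8677.879 MJ
e = 8677.879 / 155.704 = 55.733 MJ/m^2

55.733 MJ/m^2


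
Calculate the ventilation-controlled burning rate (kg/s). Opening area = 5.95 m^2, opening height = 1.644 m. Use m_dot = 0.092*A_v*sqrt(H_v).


sqrt(H_v) = 1.2822
m_dot = 0.092 * 5.95 * 1.2822 = 0.70187 kg/s

0.70187 kg/s


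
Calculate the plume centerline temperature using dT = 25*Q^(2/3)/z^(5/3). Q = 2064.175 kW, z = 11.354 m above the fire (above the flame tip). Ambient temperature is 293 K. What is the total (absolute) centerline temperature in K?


Q^(2/3) = 162.12
z^(5/3) = 57.356
dT = 25 * 162.12 / 57.356 = 70.663 K
T = 293 + 70.663 = 363.66 K

363.66 K


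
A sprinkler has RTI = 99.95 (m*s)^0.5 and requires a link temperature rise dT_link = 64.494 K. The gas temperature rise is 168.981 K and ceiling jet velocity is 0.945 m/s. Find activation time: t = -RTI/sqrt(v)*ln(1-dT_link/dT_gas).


dT_link/dT_gas = 0.38166
ln(1 - 0.38166) = -0.48072
t = -99.95 / sqrt(0.945) * -0.48072 = 49.427 s

49.427 s


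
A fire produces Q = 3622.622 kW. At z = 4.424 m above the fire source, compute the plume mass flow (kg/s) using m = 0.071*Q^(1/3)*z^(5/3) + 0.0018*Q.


Q^(1/3) = 15.358
z^(5/3) = 11.922
First term = 0.071 * 15.358 * 11.922 = 13.000
Second term = 0.0018 * 3622.622 = 6.5207
m = 19.521 kg/s

19.521 kg/s


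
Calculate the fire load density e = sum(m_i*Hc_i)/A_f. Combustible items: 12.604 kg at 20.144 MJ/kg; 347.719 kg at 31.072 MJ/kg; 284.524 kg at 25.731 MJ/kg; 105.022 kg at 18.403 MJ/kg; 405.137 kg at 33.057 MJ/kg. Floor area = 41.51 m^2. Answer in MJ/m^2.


Total energy = 12.604*20.144 + 347.719*31.072 + 284.524*25.731 + 105.022*18.403 + 405.137*33.057
= 253.8950 + 10804.32 + 7321.087 + 1932.720 + 13392.61
= 33704.64 MJ
e = 33704.64 / 41.51 = 811.96 MJ/m^2

811.96 MJ/m^2


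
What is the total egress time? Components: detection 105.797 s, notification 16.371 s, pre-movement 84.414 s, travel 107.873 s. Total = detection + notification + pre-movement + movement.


Total = 105.797 + 16.371 + 84.414 + 107.873 = 314.455 s

314.455 s


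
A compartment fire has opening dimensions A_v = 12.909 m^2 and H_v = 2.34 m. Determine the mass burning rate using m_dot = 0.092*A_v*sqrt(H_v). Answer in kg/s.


sqrt(H_v) = 1.5297
m_dot = 0.092 * 12.909 * 1.5297 = 1.8167 kg/s

1.8167 kg/s


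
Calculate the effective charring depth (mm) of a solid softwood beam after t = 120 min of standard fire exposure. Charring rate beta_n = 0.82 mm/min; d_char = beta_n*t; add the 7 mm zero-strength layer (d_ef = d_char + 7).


d_char = 0.82 * 120 = 98.4 mm
d_ef = 98.4 + 1.0*7 = 105.4 mm

105.4 mm


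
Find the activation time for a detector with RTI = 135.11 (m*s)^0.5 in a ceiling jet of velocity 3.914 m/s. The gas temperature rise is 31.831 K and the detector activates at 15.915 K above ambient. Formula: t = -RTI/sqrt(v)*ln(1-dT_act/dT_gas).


dT_act/dT_gas = 0.49998
ln(1 - 0.49998) = -0.69312
t = -135.11 / sqrt(3.914) * -0.69312 = 47.335 s

47.335 s


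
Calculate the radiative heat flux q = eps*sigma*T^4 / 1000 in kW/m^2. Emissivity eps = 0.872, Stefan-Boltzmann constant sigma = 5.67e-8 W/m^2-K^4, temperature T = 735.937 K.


T^4 = 2.9333e+11
q = 0.872 * 5.67e-8 * 2.9333e+11 / 1000 = 14.503 kW/m^2

14.503 kW/m^2


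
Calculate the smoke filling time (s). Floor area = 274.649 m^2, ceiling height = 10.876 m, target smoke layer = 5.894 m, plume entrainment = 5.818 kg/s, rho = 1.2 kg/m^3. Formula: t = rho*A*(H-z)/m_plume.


H - z = 4.982 m
t = 1.2 * 274.649 * 4.982 / 5.818 = 282.22 s

282.22 s


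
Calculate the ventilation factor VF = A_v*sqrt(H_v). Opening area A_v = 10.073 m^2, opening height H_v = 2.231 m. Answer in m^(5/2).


sqrt(H_v) = 1.4937
VF = 10.073 * 1.4937 = 15.046 m^(5/2)

15.046 m^(5/2)


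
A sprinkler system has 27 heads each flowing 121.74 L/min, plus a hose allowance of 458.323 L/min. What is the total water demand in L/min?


Sprinkler demand = 27 * 121.74 = 3286.98 L/min
Total = 3286.98 + 458.323 = 3745.303 L/min

3745.303 L/min


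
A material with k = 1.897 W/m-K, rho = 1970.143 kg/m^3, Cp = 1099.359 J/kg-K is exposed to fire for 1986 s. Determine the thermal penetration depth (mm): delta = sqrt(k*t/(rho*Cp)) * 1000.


alpha = 1.897 / (1970.143 * 1099.359) = 8.7585e-07 m^2/s
alpha * t = 0.0017394
delta = sqrt(0.0017394) * 1000 = 41.707 mm

41.707 mm


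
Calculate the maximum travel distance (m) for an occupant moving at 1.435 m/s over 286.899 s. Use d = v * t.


d = 1.435 * 286.899 = 411.70 m

411.70 m


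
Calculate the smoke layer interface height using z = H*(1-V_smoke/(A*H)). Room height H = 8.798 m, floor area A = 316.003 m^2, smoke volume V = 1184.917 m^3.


V/(A*H) = 0.42620
1 - 0.42620 = 0.57380
z = 8.798 * 0.57380 = 5.0483 m

5.0483 m


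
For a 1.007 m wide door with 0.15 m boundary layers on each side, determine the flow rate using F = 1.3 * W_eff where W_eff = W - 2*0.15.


W_eff = 1.007 - 0.30 = 0.707 m
F = 1.3 * 0.707 = 0.91910 persons/s

0.91910 persons/s


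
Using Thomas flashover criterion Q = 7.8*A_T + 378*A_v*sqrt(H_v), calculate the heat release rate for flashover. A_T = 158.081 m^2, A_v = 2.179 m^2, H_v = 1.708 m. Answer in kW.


7.8*A_T = 1233.0
sqrt(H_v) = 1.3069
378*A_v*sqrt(H_v) = 1076.4
Q = 1233.0 + 1076.4 = 2309.5 kW

2309.5 kW


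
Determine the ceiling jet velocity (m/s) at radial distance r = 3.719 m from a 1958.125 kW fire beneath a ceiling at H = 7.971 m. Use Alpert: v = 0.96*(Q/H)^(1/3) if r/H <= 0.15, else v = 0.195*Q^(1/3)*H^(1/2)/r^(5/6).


r/H = 3.719 / 7.971 = 0.46657
r/H > 0.15, so v = 0.195*Q^(1/3)*H^(1/2)/r^(5/6)
Q^(1/3) = 12.511
H^(1/2) = 2.8233
r^(5/6) = 2.9878
v = 0.195 * 12.511 * 2.8233 / 2.9878 = 2.3052 m/s

2.3052 m/s
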